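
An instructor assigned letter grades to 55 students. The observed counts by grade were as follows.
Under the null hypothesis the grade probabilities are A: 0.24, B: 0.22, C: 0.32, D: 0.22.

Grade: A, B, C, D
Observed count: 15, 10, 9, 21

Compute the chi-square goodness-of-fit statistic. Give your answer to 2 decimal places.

Expected counts E_i = n·p_i: 55×0.24 = 13.2, 55×0.22 = 12.1, 55×0.32 = 17.6, 55×0.22 = 12.1.
χ² = (15−13.2)²/13.2 + (10−12.1)²/12.1 + (9−17.6)²/17.6 + (21−12.1)²/12.1
   = 0.245 + 0.364 + 4.202 + 6.546
Sum = 11.36

11.36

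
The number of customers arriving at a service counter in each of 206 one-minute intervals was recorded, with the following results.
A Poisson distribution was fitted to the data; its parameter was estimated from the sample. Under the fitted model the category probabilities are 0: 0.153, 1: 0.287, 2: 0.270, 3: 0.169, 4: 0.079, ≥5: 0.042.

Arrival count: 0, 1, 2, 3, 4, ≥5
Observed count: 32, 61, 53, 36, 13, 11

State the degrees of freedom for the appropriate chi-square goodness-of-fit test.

4

There are k = 6 categories and 1 parameter estimated from the data, so df = 6 − 1 − 1 = 4.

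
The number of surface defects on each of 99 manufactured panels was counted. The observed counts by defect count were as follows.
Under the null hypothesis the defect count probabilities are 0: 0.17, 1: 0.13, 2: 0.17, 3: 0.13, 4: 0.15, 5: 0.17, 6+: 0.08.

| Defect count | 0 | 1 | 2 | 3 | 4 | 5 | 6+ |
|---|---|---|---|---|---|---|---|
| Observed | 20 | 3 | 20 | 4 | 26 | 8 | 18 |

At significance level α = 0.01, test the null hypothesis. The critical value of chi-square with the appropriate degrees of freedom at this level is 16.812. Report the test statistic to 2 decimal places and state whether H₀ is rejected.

40.71; reject

Expected counts E_i = n·p_i: 99×0.17 = 16.83, 99×0.13 = 12.87, 99×0.17 = 16.83, 99×0.13 = 12.87, 99×0.15 = 14.85, 99×0.17 = 16.83, 99×0.08 = 7.92.
χ² = (20−16.83)²/16.83 + (3−12.87)²/12.87 + (20−16.83)²/16.83 + (4−12.87)²/12.87 + (26−14.85)²/14.85 + (8−16.83)²/16.83 + (18−7.92)²/7.92
   = 0.597 + 7.569 + 0.597 + 6.113 + 8.372 + 4.633 + 12.829
Sum = 40.71
df = 6. Since 40.71 > 16.812, we reject H₀.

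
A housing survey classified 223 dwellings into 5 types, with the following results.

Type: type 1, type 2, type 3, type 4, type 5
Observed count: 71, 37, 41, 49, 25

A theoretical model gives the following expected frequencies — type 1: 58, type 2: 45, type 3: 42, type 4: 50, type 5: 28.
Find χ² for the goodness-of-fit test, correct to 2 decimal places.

type 1: (71 − 58)²/58 = 169/58 = 2.914
type 2: (37 − 45)²/45 = 64/45 = 1.422
type 3: (41 − 42)²/42 = 1/42 = 0.024
type 4: (49 − 50)²/50 = 1/50 = 0.020
type 5: (25 − 28)²/28 = 9/28 = 0.321
Sum = 4.70

4.70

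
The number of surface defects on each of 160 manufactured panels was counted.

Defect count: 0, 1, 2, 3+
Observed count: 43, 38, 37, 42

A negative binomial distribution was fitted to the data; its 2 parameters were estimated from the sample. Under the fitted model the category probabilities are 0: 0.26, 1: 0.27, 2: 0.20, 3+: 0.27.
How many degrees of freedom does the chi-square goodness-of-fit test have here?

1

There are k = 4 categories and 2 parameters estimated from the data, so df = 4 − 1 − 2 = 1.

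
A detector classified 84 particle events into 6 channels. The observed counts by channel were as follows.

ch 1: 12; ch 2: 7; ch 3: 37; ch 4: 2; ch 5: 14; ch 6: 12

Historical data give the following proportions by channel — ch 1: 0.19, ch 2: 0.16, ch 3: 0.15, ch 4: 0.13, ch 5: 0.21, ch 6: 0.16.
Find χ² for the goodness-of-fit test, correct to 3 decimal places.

59.511

Expected counts E_i = n·p_i: 84×0.19 = 15.96, 84×0.16 = 13.44, 84×0.15 = 12.6, 84×0.13 = 10.92, 84×0.21 = 17.64, 84×0.16 = 13.44.
χ² = (12−15.96)²/15.96 + (7−13.44)²/13.44 + (37−12.6)²/12.6 + (2−10.92)²/10.92 + (14−17.64)²/17.64 + (12−13.44)²/13.44
   = 0.9826 + 3.0858 + 47.2508 + 7.2863 + 0.7511 + 0.1543
Sum = 59.511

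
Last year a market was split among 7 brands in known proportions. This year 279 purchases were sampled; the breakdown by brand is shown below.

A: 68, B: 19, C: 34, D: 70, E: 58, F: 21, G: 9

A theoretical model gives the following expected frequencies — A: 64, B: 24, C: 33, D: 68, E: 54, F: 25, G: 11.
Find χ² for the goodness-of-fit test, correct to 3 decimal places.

2.681

cat         O        E   (O−E)²/E
A          68       64     0.2500
B          19       24     1.0417
C          34       33     0.0303
D          70       68     0.0588
E          58       54     0.2963
F          21       25     0.6400
G           9       11     0.3636
Sum = 2.681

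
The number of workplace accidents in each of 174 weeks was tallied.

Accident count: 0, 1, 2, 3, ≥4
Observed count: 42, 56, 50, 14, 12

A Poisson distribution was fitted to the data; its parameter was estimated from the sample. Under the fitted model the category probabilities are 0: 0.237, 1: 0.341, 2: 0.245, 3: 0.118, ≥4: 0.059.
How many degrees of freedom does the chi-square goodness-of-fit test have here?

There are k = 5 categories and 1 parameter estimated from the data, so df = 5 − 1 − 1 = 3.

3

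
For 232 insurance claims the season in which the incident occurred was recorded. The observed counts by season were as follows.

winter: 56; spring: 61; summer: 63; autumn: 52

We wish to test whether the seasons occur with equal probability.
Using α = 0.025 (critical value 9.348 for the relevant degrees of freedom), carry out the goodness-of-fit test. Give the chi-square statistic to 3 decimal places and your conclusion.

Expected count for each of the 4 categories: 232/4 = 58.
χ² = (56−58)²/58 + (61−58)²/58 + (63−58)²/58 + (52−58)²/58
   = 0.0690 + 0.1552 + 0.4310 + 0.6207
Sum = 1.276
df = 3. Since 1.276 < 9.348, we do not reject H₀.

1.276; do not reject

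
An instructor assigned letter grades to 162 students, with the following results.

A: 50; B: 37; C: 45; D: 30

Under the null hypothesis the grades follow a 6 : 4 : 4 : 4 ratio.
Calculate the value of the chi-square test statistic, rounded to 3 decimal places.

3.574

Ratio total = 18. Expected counts: 162×6/18 = 54, 162×4/18 = 36, 162×4/18 = 36, 162×4/18 = 36.
A: (50 − 54)²/54 = 16/54 = 0.2963
B: (37 − 36)²/36 = 1/36 = 0.0278
C: (45 − 36)²/36 = 81/36 = 2.2500
D: (30 − 36)²/36 = 36/36 = 1.0000
Sum = 3.574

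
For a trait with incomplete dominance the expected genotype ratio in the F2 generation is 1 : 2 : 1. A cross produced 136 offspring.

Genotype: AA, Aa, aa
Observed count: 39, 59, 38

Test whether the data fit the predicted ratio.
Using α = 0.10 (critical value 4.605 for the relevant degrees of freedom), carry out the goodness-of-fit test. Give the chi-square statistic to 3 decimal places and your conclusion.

2.397; do not reject

Ratio total = 4. Expected counts: 136×1/4 = 34, 136×2/4 = 68, 136×1/4 = 34.
cat         O        E   (O−E)²/E
AA         39       34     0.7353
Aa         59       68     1.1912
aa         38       34     0.4706
Sum = 2.397
df = 2. Since 2.397 < 4.605, we do not reject H₀.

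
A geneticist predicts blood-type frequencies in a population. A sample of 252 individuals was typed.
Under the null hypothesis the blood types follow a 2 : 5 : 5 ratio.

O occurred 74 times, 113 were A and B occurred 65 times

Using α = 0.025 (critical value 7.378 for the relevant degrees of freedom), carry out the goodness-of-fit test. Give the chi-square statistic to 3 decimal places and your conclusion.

Ratio total = 12. Expected counts: 252×2/12 = 42, 252×5/12 = 105, 252×5/12 = 105.
O: (74 − 42)²/42 = 1024/42 = 24.3810
A: (113 − 105)²/105 = 64/105 = 0.6095
B: (65 − 105)²/105 = 1600/105 = 15.2381
Sum = 40.229
df = 2. Since 40.229 > 7.378, we reject H₀.

40.229; reject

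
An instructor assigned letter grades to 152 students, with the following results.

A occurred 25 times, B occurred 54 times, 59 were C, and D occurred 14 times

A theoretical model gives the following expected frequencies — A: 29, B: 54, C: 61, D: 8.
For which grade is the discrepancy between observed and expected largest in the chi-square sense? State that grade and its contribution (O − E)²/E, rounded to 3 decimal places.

D, 4.500

A: (25 − 29)²/29 = 16/29 = 0.5517
B: (54 − 54)²/54 = 0/54 = 0.0000
C: (59 − 61)²/61 = 4/61 = 0.0656
D: (14 − 8)²/8 = 36/8 = 4.5000
The largest term is for D: 4.500.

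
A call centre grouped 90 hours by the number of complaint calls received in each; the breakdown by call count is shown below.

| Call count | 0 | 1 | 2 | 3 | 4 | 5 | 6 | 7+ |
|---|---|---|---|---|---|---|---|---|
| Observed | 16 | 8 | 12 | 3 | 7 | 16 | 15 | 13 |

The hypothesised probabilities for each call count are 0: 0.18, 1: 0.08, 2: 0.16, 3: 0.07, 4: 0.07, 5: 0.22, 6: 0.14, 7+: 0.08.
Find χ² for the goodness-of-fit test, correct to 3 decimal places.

Expected counts E_i = n·p_i: 90×0.18 = 16.2, 90×0.08 = 7.2, 90×0.16 = 14.4, 90×0.07 = 6.3, 90×0.07 = 6.3, 90×0.22 = 19.8, 90×0.14 = 12.6, 90×0.08 = 7.2.
0: (16 − 16.2)²/16.2 = 0.04/16.2 = 0.0025
1: (8 − 7.2)²/7.2 = 0.64/7.2 = 0.0889
2: (12 − 14.4)²/14.4 = 5.76/14.4 = 0.4000
3: (3 − 6.3)²/6.3 = 10.89/6.3 = 1.7286
4: (7 − 6.3)²/6.3 = 0.49/6.3 = 0.0778
5: (16 − 19.8)²/19.8 = 14.44/19.8 = 0.7293
6: (15 − 12.6)²/12.6 = 5.76/12.6 = 0.4571
7+: (13 − 7.2)²/7.2 = 33.64/7.2 = 4.6722
Sum = 8.156

8.156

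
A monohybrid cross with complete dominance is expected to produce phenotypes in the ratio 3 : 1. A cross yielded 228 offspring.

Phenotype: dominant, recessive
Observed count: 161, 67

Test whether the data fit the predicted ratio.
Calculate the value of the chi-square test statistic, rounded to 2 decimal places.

2.34

Ratio total = 4. Expected counts: 228×3/4 = 171, 228×1/4 = 57.
χ² = (161−171)²/171 + (67−57)²/57
   = 0.585 + 1.754
Sum = 2.34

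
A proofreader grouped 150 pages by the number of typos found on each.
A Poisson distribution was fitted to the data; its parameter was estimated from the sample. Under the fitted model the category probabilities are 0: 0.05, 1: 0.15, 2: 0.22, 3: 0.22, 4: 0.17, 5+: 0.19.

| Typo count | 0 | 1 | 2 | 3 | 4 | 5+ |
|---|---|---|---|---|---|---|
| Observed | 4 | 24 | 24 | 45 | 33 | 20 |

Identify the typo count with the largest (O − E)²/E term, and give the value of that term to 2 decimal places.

3, 4.36

Expected counts E_i = n·p_i: 150×0.05 = 7.5, 150×0.15 = 22.5, 150×0.22 = 33, 150×0.22 = 33, 150×0.17 = 25.5, 150×0.19 = 28.5.
cat         O        E   (O−E)²/E
0           4      7.5      1.633
1          24     22.5      0.100
2          24       33      2.455
3          45       33      4.364
4          33     25.5      2.206
5+         20     28.5      2.535
The largest term is for 3: 4.36.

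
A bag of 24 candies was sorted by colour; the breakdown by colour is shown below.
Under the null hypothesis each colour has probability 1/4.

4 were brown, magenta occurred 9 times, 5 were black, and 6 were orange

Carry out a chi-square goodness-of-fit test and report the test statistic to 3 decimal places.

Under H₀ each category has probability 1/4, so each expected count is 24/4 = 6.
brown: (4 − 6)²/6 = 4/6 = 0.6667
magenta: (9 − 6)²/6 = 9/6 = 1.5000
black: (5 − 6)²/6 = 1/6 = 0.1667
orange: (6 − 6)²/6 = 0/6 = 0.0000
Sum = 2.333

2.333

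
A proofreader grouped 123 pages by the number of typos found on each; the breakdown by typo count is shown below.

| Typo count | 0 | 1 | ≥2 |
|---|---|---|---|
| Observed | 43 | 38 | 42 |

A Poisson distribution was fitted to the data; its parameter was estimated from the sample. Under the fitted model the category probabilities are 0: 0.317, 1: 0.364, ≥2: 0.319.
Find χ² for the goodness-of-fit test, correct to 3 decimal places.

1.631

Expected counts E_i = n·p_i: 123×0.317 = 38.991, 123×0.364 = 44.772, 123×0.319 = 39.237.
cat         O        E   (O−E)²/E
0          43   38.991     0.4122
1          38   44.772     1.0243
≥2         42   39.237     0.1946
Sum = 1.631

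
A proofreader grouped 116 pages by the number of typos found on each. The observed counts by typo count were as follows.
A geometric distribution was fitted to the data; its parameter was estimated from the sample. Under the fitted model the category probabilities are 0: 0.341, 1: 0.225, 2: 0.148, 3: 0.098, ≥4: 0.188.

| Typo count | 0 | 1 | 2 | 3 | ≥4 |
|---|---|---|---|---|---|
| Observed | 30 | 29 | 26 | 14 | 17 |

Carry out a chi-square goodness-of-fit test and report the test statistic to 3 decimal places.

8.844

Expected counts E_i = n·p_i: 116×0.341 = 39.556, 116×0.225 = 26.1, 116×0.148 = 17.168, 116×0.098 = 11.368, 116×0.188 = 21.808.
0: (30 − 39.556)²/39.556 = 91.317136/39.556 = 2.3086
1: (29 − 26.1)²/26.1 = 8.41/26.1 = 0.3222
2: (26 − 17.168)²/17.168 = 78.004224/17.168 = 4.5436
3: (14 − 11.368)²/11.368 = 6.927424/11.368 = 0.6094
≥4: (17 − 21.808)²/21.808 = 23.116864/21.808 = 1.0600
Sum = 8.844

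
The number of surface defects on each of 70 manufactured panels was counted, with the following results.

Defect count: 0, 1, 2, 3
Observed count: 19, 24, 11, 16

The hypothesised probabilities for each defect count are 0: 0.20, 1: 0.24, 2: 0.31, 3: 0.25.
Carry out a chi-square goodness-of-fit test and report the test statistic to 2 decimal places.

10.28

Expected counts E_i = n·p_i: 70×0.20 = 14, 70×0.24 = 16.8, 70×0.31 = 21.7, 70×0.25 = 17.5.
cat         O        E   (O−E)²/E
0          19       14      1.786
1          24     16.8      3.086
2          11     21.7      5.276
3          16     17.5      0.129
Sum = 10.28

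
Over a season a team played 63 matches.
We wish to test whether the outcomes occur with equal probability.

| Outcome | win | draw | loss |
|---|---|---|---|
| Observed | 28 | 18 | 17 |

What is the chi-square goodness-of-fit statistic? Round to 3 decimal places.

Expected count for each of the 3 categories: 63/3 = 21.
win: (28 − 21)²/21 = 49/21 = 2.3333
draw: (18 − 21)²/21 = 9/21 = 0.4286
loss: (17 − 21)²/21 = 16/21 = 0.7619
Sum = 3.524

3.524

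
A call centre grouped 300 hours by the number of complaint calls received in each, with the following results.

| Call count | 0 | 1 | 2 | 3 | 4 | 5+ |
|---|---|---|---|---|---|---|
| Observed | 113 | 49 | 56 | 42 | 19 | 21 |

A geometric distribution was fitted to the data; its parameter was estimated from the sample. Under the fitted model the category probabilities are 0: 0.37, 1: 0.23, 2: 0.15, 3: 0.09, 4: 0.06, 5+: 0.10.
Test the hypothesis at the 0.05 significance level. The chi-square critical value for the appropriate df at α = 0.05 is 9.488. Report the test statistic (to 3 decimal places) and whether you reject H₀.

Expected counts E_i = n·p_i: 300×0.37 = 111, 300×0.23 = 69, 300×0.15 = 45, 300×0.09 = 27, 300×0.06 = 18, 300×0.10 = 30.
χ² = (113−111)²/111 + (49−69)²/69 + (56−45)²/45 + (42−27)²/27 + (19−18)²/18 + (21−30)²/30
   = 0.0360 + 5.7971 + 2.6889 + 8.3333 + 0.0556 + 2.7000
Sum = 19.611
df = 4. Since 19.611 > 9.488, we reject H₀.

19.611; reject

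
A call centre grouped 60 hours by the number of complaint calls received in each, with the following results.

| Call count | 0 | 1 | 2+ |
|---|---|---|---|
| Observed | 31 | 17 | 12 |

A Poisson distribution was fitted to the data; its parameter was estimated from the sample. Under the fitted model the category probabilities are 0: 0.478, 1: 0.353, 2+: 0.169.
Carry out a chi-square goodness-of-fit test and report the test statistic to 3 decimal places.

1.354

Expected counts E_i = n·p_i: 60×0.478 = 28.68, 60×0.353 = 21.18, 60×0.169 = 10.14.
0: (31 − 28.68)²/28.68 = 5.3824/28.68 = 0.1877
1: (17 − 21.18)²/21.18 = 17.4724/21.18 = 0.8249
2+: (12 − 10.14)²/10.14 = 3.4596/10.14 = 0.3412
Sum = 1.354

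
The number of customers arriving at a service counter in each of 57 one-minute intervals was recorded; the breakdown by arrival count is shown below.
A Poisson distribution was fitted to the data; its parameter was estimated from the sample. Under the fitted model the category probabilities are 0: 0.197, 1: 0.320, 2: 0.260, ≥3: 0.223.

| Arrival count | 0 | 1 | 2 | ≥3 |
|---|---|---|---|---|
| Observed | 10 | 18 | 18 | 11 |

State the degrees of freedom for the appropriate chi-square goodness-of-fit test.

There are k = 4 categories and 1 parameter estimated from the data, so df = 4 − 1 − 1 = 2.

2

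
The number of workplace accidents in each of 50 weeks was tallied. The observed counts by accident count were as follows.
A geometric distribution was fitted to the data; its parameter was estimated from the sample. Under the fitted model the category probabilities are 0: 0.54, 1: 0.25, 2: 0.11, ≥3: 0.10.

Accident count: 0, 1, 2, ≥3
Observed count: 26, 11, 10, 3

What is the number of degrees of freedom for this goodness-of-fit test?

There are k = 4 categories and 1 parameter estimated from the data, so df = 4 − 1 − 1 = 2.

2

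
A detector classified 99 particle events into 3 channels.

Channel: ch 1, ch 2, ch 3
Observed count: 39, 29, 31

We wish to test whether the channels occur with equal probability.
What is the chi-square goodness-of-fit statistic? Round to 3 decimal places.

Expected count for each of the 3 categories: 99/3 = 33.
χ² = (39−33)²/33 + (29−33)²/33 + (31−33)²/33
   = 1.0909 + 0.4848 + 0.1212
Sum = 1.697

1.697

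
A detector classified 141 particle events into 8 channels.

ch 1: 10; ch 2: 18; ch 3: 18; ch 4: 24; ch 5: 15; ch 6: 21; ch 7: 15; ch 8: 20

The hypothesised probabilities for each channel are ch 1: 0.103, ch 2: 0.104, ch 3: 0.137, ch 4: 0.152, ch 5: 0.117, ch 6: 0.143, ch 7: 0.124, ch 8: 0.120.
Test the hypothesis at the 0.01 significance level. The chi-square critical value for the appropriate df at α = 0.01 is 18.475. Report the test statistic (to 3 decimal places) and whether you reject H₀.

Expected counts E_i = n·p_i: 141×0.103 = 14.523, 141×0.104 = 14.664, 141×0.137 = 19.317, 141×0.152 = 21.432, 141×0.117 = 16.497, 141×0.143 = 20.163, 141×0.124 = 17.484, 141×0.120 = 16.92.
ch 1: (10 − 14.523)²/14.523 = 20.457529/14.523 = 1.4086
ch 2: (18 − 14.664)²/14.664 = 11.128896/14.664 = 0.7589
ch 3: (18 − 19.317)²/19.317 = 1.734489/19.317 = 0.0898
ch 4: (24 − 21.432)²/21.432 = 6.594624/21.432 = 0.3077
ch 5: (15 − 16.497)²/16.497 = 2.241009/16.497 = 0.1358
ch 6: (21 − 20.163)²/20.163 = 0.700569/20.163 = 0.0347
ch 7: (15 − 17.484)²/17.484 = 6.170256/17.484 = 0.3529
ch 8: (20 − 16.92)²/16.92 = 9.4864/16.92 = 0.5607
Sum = 3.649
df = 7. Since 3.649 < 18.475, we do not reject H₀.

3.649; do not reject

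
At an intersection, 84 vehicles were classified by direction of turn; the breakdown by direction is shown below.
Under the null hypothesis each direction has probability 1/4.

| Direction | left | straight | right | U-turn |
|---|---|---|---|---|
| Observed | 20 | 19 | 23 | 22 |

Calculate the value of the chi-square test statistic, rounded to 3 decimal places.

0.476

Expected count for each of the 4 categories: 84/4 = 21.
χ² = (20−21)²/21 + (19−21)²/21 + (23−21)²/21 + (22−21)²/21
   = 0.0476 + 0.1905 + 0.1905 + 0.0476
Sum = 0.476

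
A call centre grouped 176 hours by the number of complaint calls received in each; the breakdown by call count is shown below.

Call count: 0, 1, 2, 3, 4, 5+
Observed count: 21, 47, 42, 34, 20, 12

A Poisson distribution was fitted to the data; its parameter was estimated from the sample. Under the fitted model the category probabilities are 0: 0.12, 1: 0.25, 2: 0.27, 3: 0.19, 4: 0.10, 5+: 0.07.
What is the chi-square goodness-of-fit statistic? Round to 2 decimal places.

1.19

Expected counts E_i = n·p_i: 176×0.12 = 21.12, 176×0.25 = 44, 176×0.27 = 47.52, 176×0.19 = 33.44, 176×0.10 = 17.6, 176×0.07 = 12.32.
χ² = (21−21.12)²/21.12 + (47−44)²/44 + (42−47.52)²/47.52 + (34−33.44)²/33.44 + (20−17.6)²/17.6 + (12−12.32)²/12.32
   = 0.001 + 0.205 + 0.641 + 0.009 + 0.327 + 0.008
Sum = 1.19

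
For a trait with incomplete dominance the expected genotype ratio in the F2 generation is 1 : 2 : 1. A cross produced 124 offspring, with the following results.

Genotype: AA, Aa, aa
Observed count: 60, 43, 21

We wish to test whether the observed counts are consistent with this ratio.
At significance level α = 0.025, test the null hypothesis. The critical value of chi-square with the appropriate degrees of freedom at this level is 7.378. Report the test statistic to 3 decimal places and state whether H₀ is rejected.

Ratio total = 4. Expected counts: 124×1/4 = 31, 124×2/4 = 62, 124×1/4 = 31.
cat         O        E   (O−E)²/E
AA         60       31    27.1290
Aa         43       62     5.8226
aa         21       31     3.2258
Sum = 36.177
df = 2. Since 36.177 > 7.378, we reject H₀.

36.177; reject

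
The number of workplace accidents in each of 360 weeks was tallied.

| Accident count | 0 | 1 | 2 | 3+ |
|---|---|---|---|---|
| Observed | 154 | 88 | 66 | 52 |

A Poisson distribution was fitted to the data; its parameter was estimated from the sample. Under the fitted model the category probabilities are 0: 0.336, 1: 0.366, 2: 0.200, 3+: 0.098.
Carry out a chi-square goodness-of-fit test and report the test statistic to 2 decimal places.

Expected counts E_i = n·p_i: 360×0.336 = 120.96, 360×0.366 = 131.76, 360×0.200 = 72, 360×0.098 = 35.28.
0: (154 − 120.96)²/120.96 = 1091.6416/120.96 = 9.025
1: (88 − 131.76)²/131.76 = 1914.9376/131.76 = 14.534
2: (66 − 72)²/72 = 36/72 = 0.500
3+: (52 − 35.28)²/35.28 = 279.5584/35.28 = 7.924
Sum = 31.98

31.98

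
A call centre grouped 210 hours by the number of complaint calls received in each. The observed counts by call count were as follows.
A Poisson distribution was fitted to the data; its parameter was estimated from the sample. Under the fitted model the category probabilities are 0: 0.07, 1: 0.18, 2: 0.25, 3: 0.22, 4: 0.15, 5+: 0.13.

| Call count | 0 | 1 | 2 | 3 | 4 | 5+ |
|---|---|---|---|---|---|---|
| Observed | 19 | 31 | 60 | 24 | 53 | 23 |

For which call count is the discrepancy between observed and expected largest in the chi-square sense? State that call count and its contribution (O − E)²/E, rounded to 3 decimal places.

Expected counts E_i = n·p_i: 210×0.07 = 14.7, 210×0.18 = 37.8, 210×0.25 = 52.5, 210×0.22 = 46.2, 210×0.15 = 31.5, 210×0.13 = 27.3.
0: (19 − 14.7)²/14.7 = 18.49/14.7 = 1.2578
1: (31 − 37.8)²/37.8 = 46.24/37.8 = 1.2233
2: (60 − 52.5)²/52.5 = 56.25/52.5 = 1.0714
3: (24 − 46.2)²/46.2 = 492.84/46.2 = 10.6675
4: (53 − 31.5)²/31.5 = 462.25/31.5 = 14.6746
5+: (23 − 27.3)²/27.3 = 18.49/27.3 = 0.6773
The largest term is for 4: 14.675.

4, 14.675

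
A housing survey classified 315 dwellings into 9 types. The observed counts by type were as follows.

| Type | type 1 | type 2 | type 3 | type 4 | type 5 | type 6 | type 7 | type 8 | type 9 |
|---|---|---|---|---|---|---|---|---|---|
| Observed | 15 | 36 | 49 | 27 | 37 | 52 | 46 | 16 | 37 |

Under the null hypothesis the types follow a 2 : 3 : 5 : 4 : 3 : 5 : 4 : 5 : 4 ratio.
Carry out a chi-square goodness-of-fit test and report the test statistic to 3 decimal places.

32.393

Ratio total = 35. Expected counts: 315×2/35 = 18, 315×3/35 = 27, 315×5/35 = 45, 315×4/35 = 36, 315×3/35 = 27, 315×5/35 = 45, 315×4/35 = 36, 315×5/35 = 45, 315×4/35 = 36.
cat         O        E   (O−E)²/E
type 1     15       18     0.5000
type 2     36       27     3.0000
type 3     49       45     0.3556
type 4     27       36     2.2500
type 5     37       27     3.7037
type 6     52       45     1.0889
type 7     46       36     2.7778
type 8     16       45    18.6889
type 9     37       36     0.0278
Sum = 32.393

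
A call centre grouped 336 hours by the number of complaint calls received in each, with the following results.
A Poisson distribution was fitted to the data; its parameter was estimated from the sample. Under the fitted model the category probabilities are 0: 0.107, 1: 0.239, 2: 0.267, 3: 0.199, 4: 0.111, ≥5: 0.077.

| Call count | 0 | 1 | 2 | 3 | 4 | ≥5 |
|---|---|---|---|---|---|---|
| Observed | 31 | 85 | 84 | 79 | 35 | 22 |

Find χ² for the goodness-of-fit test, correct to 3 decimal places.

4.244

Expected counts E_i = n·p_i: 336×0.107 = 35.952, 336×0.239 = 80.304, 336×0.267 = 89.712, 336×0.199 = 66.864, 336×0.111 = 37.296, 336×0.077 = 25.872.
0: (31 − 35.952)²/35.952 = 24.522304/35.952 = 0.6821
1: (85 − 80.304)²/80.304 = 22.052416/80.304 = 0.2746
2: (84 − 89.712)²/89.712 = 32.626944/89.712 = 0.3637
3: (79 − 66.864)²/66.864 = 147.282496/66.864 = 2.2027
4: (35 − 37.296)²/37.296 = 5.271616/37.296 = 0.1413
≥5: (22 − 25.872)²/25.872 = 14.992384/25.872 = 0.5795
Sum = 4.244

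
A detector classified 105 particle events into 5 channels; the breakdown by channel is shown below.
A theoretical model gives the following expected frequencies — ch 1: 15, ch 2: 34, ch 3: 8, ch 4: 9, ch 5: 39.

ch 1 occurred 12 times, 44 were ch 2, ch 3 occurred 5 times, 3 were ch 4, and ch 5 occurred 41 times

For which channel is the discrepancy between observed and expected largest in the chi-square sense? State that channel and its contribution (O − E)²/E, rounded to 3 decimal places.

cat         O        E   (O−E)²/E
ch 1       12       15     0.6000
ch 2       44       34     2.9412
ch 3        5        8     1.1250
ch 4        3        9     4.0000
ch 5       41       39     0.1026
The largest term is for ch 4: 4.000.

ch 4, 4.000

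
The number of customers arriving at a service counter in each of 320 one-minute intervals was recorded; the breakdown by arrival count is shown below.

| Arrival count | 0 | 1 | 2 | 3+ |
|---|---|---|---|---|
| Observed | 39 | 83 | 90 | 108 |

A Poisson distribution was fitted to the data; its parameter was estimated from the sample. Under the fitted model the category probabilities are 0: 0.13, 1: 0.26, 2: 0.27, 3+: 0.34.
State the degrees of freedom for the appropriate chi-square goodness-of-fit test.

There are k = 4 categories and 1 parameter estimated from the data, so df = 4 − 1 − 1 = 2.

2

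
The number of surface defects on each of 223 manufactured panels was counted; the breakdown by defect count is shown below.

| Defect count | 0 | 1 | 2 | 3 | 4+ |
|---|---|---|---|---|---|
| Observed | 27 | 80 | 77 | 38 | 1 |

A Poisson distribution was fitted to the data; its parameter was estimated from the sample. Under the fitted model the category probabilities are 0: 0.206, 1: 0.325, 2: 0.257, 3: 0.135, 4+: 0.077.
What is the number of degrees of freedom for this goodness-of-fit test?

There are k = 5 categories and 1 parameter estimated from the data, so df = 5 − 1 − 1 = 3.

3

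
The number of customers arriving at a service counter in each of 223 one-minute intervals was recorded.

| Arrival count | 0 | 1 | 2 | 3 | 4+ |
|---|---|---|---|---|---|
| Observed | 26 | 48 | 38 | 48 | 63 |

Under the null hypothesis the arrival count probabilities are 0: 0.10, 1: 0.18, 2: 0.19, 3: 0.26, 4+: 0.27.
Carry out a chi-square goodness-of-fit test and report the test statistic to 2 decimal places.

4.45

Expected counts E_i = n·p_i: 223×0.10 = 22.3, 223×0.18 = 40.14, 223×0.19 = 42.37, 223×0.26 = 57.98, 223×0.27 = 60.21.
χ² = (26−22.3)²/22.3 + (48−40.14)²/40.14 + (38−42.37)²/42.37 + (48−57.98)²/57.98 + (63−60.21)²/60.21
   = 0.614 + 1.539 + 0.451 + 1.718 + 0.129
Sum = 4.45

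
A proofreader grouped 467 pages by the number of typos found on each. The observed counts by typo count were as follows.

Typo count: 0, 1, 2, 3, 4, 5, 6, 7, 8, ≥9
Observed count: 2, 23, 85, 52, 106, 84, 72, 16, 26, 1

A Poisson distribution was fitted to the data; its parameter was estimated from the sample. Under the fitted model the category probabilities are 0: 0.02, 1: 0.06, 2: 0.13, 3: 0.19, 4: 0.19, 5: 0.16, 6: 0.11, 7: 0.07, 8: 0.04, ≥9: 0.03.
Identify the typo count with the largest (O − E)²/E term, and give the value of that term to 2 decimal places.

Expected counts E_i = n·p_i: 467×0.02 = 9.34, 467×0.06 = 28.02, 467×0.13 = 60.71, 467×0.19 = 88.73, 467×0.19 = 88.73, 467×0.16 = 74.72, 467×0.11 = 51.37, 467×0.07 = 32.69, 467×0.04 = 18.68, 467×0.03 = 14.01.
0: (2 − 9.34)²/9.34 = 53.8756/9.34 = 5.768
1: (23 − 28.02)²/28.02 = 25.2004/28.02 = 0.899
2: (85 − 60.71)²/60.71 = 590.0041/60.71 = 9.718
3: (52 − 88.73)²/88.73 = 1349.0929/88.73 = 15.204
4: (106 − 88.73)²/88.73 = 298.2529/88.73 = 3.361
5: (84 − 74.72)²/74.72 = 86.1184/74.72 = 1.153
6: (72 − 51.37)²/51.37 = 425.5969/51.37 = 8.285
7: (16 − 32.69)²/32.69 = 278.5561/32.69 = 8.521
8: (26 − 18.68)²/18.68 = 53.5824/18.68 = 2.868
≥9: (1 − 14.01)²/14.01 = 169.2601/14.01 = 12.081
The largest term is for 3: 15.20.

3, 15.20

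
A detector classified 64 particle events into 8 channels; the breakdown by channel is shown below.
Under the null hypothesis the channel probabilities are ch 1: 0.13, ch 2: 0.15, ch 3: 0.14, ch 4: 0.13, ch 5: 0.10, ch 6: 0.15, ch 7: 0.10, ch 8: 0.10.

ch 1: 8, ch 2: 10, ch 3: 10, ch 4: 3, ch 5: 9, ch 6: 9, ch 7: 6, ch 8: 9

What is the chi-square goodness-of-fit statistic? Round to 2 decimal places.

5.73

Expected counts E_i = n·p_i: 64×0.13 = 8.32, 64×0.15 = 9.6, 64×0.14 = 8.96, 64×0.13 = 8.32, 64×0.10 = 6.4, 64×0.15 = 9.6, 64×0.10 = 6.4, 64×0.10 = 6.4.
cat         O        E   (O−E)²/E
ch 1        8     8.32      0.012
ch 2       10      9.6      0.017
ch 3       10     8.96      0.121
ch 4        3     8.32      3.402
ch 5        9      6.4      1.056
ch 6        9      9.6      0.038
ch 7        6      6.4      0.025
ch 8        9      6.4      1.056
Sum = 5.73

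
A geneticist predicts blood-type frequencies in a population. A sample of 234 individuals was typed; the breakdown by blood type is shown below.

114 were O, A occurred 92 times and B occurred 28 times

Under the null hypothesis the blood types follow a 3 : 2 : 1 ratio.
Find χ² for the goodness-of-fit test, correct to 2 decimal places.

5.69

Ratio total = 6. Expected counts: 234×3/6 = 117, 234×2/6 = 78, 234×1/6 = 39.
cat         O        E   (O−E)²/E
O         114      117      0.077
A          92       78      2.513
B          28       39      3.103
Sum = 5.69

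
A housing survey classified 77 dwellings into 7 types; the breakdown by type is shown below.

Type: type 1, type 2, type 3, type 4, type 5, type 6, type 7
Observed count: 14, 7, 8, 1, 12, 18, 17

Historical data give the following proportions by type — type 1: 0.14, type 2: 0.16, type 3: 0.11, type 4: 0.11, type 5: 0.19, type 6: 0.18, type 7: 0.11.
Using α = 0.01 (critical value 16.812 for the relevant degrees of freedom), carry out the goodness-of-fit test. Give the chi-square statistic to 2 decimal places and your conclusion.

Expected counts E_i = n·p_i: 77×0.14 = 10.78, 77×0.16 = 12.32, 77×0.11 = 8.47, 77×0.11 = 8.47, 77×0.19 = 14.63, 77×0.18 = 13.86, 77×0.11 = 8.47.
χ² = (14−10.78)²/10.78 + (7−12.32)²/12.32 + (8−8.47)²/8.47 + (1−8.47)²/8.47 + (12−14.63)²/14.63 + (18−13.86)²/13.86 + (17−8.47)²/8.47
   = 0.962 + 2.297 + 0.026 + 6.588 + 0.473 + 1.237 + 8.590
Sum = 20.17
df = 6. Since 20.17 > 16.812, we reject H₀.

20.17; reject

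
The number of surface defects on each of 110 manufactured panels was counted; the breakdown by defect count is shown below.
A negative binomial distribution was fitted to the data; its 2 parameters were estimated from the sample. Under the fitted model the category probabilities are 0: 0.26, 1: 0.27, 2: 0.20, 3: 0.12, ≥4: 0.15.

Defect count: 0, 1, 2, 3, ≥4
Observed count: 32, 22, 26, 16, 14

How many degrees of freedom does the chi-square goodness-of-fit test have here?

There are k = 5 categories and 2 parameters estimated from the data, so df = 5 − 1 − 2 = 2.

2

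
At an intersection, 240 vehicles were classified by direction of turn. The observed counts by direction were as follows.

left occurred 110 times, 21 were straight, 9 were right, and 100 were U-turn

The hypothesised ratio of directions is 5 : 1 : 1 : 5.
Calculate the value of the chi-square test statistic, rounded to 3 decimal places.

Ratio total = 12. Expected counts: 240×5/12 = 100, 240×1/12 = 20, 240×1/12 = 20, 240×5/12 = 100.
cat           O        E   (O−E)²/E
left        110      100     1.0000
straight     21       20     0.0500
right         9       20     6.0500
U-turn      100      100     0.0000
Sum = 7.100

7.100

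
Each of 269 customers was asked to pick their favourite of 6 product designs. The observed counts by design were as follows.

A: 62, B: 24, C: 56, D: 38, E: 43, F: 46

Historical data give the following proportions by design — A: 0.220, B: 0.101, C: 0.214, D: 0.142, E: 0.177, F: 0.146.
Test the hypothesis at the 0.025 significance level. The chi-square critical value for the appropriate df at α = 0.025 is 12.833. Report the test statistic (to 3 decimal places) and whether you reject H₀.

2.146; do not reject

Expected counts E_i = n·p_i: 269×0.220 = 59.18, 269×0.101 = 27.169, 269×0.214 = 57.566, 269×0.142 = 38.198, 269×0.177 = 47.613, 269×0.146 = 39.274.
cat         O        E   (O−E)²/E
A          62    59.18     0.1344
B          24   27.169     0.3696
C          56   57.566     0.0426
D          38   38.198     0.0010
E          43   47.613     0.4469
F          46   39.274     1.1519
Sum = 2.146
df = 5. Since 2.146 < 12.833, we do not reject H₀.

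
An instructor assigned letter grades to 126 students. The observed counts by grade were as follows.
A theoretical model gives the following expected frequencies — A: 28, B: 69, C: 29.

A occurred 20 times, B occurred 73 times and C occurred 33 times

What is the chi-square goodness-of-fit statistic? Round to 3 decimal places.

A: (20 − 28)²/28 = 64/28 = 2.2857
B: (73 − 69)²/69 = 16/69 = 0.2319
C: (33 − 29)²/29 = 16/29 = 0.5517
Sum = 3.069

3.069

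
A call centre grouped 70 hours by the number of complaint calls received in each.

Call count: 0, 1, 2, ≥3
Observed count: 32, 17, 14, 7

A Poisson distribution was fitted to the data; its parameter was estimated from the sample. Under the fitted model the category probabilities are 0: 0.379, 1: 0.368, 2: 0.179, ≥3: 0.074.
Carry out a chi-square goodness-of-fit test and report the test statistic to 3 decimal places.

4.919

Expected counts E_i = n·p_i: 70×0.379 = 26.53, 70×0.368 = 25.76, 70×0.179 = 12.53, 70×0.074 = 5.18.
χ² = (32−26.53)²/26.53 + (17−25.76)²/25.76 + (14−12.53)²/12.53 + (7−5.18)²/5.18
   = 1.1278 + 2.9789 + 0.1725 + 0.6395
Sum = 4.919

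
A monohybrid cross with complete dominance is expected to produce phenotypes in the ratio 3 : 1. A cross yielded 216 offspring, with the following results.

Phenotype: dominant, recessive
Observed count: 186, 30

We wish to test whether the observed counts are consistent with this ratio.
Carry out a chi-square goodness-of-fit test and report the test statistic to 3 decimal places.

Ratio total = 4. Expected counts: 216×3/4 = 162, 216×1/4 = 54.
χ² = (186−162)²/162 + (30−54)²/54
   = 3.5556 + 10.6667
Sum = 14.222

14.222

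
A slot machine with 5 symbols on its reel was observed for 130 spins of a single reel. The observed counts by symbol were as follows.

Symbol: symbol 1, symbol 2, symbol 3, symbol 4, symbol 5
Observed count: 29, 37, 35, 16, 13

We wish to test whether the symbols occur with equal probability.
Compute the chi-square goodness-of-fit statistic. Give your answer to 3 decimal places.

18.462

Expected count for each of the 5 categories: 130/5 = 26.
χ² = (29−26)²/26 + (37−26)²/26 + (35−26)²/26 + (16−26)²/26 + (13−26)²/26
   = 0.3462 + 4.6538 + 3.1154 + 3.8462 + 6.5000
Sum = 18.462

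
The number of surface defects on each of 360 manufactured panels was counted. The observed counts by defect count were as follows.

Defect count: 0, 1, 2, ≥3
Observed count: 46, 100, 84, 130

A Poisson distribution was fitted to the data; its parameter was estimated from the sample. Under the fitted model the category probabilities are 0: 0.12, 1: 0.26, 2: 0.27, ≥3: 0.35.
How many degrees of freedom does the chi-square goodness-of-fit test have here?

2

There are k = 4 categories and 1 parameter estimated from the data, so df = 4 − 1 − 1 = 2.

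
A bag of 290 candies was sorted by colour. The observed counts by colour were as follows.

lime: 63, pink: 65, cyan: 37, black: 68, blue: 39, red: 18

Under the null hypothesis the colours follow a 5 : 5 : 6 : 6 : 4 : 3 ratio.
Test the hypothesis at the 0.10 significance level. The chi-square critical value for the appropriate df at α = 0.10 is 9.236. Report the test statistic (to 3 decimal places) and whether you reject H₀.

22.588; reject

Ratio total = 29. Expected counts: 290×5/29 = 50, 290×5/29 = 50, 290×6/29 = 60, 290×6/29 = 60, 290×4/29 = 40, 290×3/29 = 30.
cat         O        E   (O−E)²/E
lime       63       50     3.3800
pink       65       50     4.5000
cyan       37       60     8.8167
black      68       60     1.0667
blue       39       40     0.0250
red        18       30     4.8000
Sum = 22.588
df = 5. Since 22.588 > 9.236, we reject H₀.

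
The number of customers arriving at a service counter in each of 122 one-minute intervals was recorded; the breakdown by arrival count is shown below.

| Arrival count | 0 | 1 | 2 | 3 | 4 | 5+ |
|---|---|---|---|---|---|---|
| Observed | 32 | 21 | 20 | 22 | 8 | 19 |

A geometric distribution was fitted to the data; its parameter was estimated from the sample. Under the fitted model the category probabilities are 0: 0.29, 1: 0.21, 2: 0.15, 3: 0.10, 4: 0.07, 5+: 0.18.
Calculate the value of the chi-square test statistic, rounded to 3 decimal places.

9.619

Expected counts E_i = n·p_i: 122×0.29 = 35.38, 122×0.21 = 25.62, 122×0.15 = 18.3, 122×0.10 = 12.2, 122×0.07 = 8.54, 122×0.18 = 21.96.
0: (32 − 35.38)²/35.38 = 11.4244/35.38 = 0.3229
1: (21 − 25.62)²/25.62 = 21.3444/25.62 = 0.8331
2: (20 − 18.3)²/18.3 = 2.89/18.3 = 0.1579
3: (22 − 12.2)²/12.2 = 96.04/12.2 = 7.8721
4: (8 − 8.54)²/8.54 = 0.2916/8.54 = 0.0341
5+: (19 − 21.96)²/21.96 = 8.7616/21.96 = 0.3990
Sum = 9.619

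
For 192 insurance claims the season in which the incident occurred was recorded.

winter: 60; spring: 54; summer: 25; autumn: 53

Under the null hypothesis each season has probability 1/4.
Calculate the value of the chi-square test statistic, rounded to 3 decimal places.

Expected count for each of the 4 categories: 192/4 = 48.
χ² = (60−48)²/48 + (54−48)²/48 + (25−48)²/48 + (53−48)²/48
   = 3.0000 + 0.7500 + 11.0208 + 0.5208
Sum = 15.292

15.292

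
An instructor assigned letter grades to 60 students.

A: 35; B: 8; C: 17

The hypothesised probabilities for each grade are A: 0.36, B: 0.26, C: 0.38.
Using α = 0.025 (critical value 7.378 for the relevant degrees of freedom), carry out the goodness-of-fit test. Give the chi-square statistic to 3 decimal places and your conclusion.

Expected counts E_i = n·p_i: 60×0.36 = 21.6, 60×0.26 = 15.6, 60×0.38 = 22.8.
cat         O        E   (O−E)²/E
A          35     21.6     8.3130
B           8     15.6     3.7026
C          17     22.8     1.4754
Sum = 13.491
df = 2. Since 13.491 > 7.378, we reject H₀.

13.491; reject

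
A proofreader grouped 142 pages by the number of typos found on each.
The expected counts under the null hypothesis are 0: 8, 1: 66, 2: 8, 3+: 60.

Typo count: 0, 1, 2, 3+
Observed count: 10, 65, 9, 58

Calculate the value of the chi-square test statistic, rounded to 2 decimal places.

χ² = (10−8)²/8 + (65−66)²/66 + (9−8)²/8 + (58−60)²/60
   = 0.500 + 0.015 + 0.125 + 0.067
Sum = 0.71

0.71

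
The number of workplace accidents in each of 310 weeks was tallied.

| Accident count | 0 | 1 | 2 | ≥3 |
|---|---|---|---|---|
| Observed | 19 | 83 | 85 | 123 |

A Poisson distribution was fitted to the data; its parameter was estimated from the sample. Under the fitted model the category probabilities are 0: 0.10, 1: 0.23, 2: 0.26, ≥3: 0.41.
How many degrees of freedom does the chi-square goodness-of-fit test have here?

There are k = 4 categories and 1 parameter estimated from the data, so df = 4 − 1 − 1 = 2.

2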